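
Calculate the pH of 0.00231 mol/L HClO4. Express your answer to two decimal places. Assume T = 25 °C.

HClO4 is a strong acid and dissociates completely, so [H+] = 0.00231 M.
pH = -log(0.00231) = 2.64

pH = 2.64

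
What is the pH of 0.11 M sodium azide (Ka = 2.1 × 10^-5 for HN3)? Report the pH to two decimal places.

N3- is the conjugate base of the weak acid HN3.
Kb = Kw/Ka = 1.0×10^-14 / 2.1 × 10^-5 = 4.76 × 10^-10
From the ICE table, Kb = [OH-]²/(0.11 − [OH-]) = 4.76 × 10^-10.
Since Kb ≪ C₀, [OH-] ≈ √(Kb·C₀) = 7.24 × 10^-6 M.
pOH = 5.14, so pH = 14.00 − pOH = 8.86

pH = 8.86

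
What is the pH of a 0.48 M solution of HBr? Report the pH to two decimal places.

pH = 0.32

HBr is a strong acid and dissociates completely, so [H+] = 0.48 M.
pH = -log(0.48) = 0.32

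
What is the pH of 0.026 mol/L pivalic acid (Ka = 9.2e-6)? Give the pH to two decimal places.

pH = 3.31

(CH3)3CCOOH ⇌ (CH3)3CCOO- + H+
Ka = x²/(0.026 − x) = 9.2 × 10^-6
Since Ka ≪ C₀, x ≈ √(Ka·C₀) = 4.89 × 10^-4 M.
pH = −log(4.89 × 10^-4) = 3.31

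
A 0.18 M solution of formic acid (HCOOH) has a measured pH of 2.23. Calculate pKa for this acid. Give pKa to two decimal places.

[H+] = 10^(-2.23) = 5.89 × 10^-3 M
At equilibrium [HA] = 0.18 − 5.89 × 10^-3 = 1.74 × 10^-1 M
Ka = [H+][A-]/[HA] = (5.89 × 10^-3)² / 1.74 × 10^-1 = 1.99 × 10^-4
pKa = -log(1.99 × 10^-4) = 3.70

pKa = 3.70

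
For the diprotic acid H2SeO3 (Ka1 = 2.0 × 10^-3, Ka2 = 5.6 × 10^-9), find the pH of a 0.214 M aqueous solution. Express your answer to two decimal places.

Ka1 ≫ Ka2, so treat the first dissociation as the only significant source of H+.
Ka1 = x²/(0.214 − x) = 2.0 × 10^-3
Solving the quadratic: x = (−Ka1 + √(Ka1² + 4·Ka1·C₀))/2 = 1.97 × 10^-2 M
pH = −log(1.97 × 10^-2) = 1.71

pH = 1.71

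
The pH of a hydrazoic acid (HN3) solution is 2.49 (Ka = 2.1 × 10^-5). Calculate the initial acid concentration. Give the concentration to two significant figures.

[H+] = 10^(-2.49) = 3.24 × 10^-3 M = x
Ka = x²/(C₀ − x) ⇒ C₀ = x + x²/Ka
C₀ = 3.24 × 10^-3 + (3.24 × 10^-3)²/(2.1 × 10^-5) = 5.03 × 10^-1 M

C₀ = 5.0 × 10^-1 M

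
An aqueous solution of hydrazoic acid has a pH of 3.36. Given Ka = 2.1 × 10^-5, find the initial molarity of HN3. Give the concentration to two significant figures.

[H+] = 10^(-3.36) = 4.37 × 10^-4 M = x
Ka = x²/(C₀ − x) ⇒ C₀ = x + x²/Ka
C₀ = 4.37 × 10^-4 + (4.37 × 10^-4)²/(2.1 × 10^-5) = 9.53 × 10^-3 M

C₀ = 9.5 × 10^-3 M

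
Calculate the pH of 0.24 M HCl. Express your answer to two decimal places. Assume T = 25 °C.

HCl is a strong acid and dissociates completely, so [H+] = 0.24 M.
pH = -log(0.24) = 0.62

pH = 0.62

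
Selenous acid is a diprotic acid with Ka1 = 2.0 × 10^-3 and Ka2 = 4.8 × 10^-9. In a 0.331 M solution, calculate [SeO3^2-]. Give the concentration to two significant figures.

4.8 × 10^-9 M

First ionization gives [H+] ≈ [HSeO3-] = 2.47 × 10^-2 M.
Second step: Ka2 = [H+][SeO3^2-]/[HSeO3-] ≈ [SeO3^2-] (since [H+] ≈ [HSeO3-]).
So [SeO3^2-] ≈ Ka2.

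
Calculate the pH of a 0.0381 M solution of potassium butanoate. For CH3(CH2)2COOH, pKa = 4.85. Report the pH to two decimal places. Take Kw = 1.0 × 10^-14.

CH3(CH2)2COO- is the conjugate base of the weak acid CH3(CH2)2COOH.
Ka = 10^(−4.85) = 1.41 × 10^-5
Kb = Kw/Ka = 1.0×10^-14 / 1.41 × 10^-5 = 7.09 × 10^-10
Kb = [OH-]²/(0.0381 − [OH-]) = 7.09 × 10^-10
Assume [OH-] ≪ 0.0381: [OH-] ≈ √(7.09 × 10^-10 × 0.0381) = 5.20 × 10^-6 M
([OH-]/C₀ = 0.014% < 5%, so the approximation holds.)
pOH = 5.28, so pH = 14.00 − pOH = 8.72

pH = 8.72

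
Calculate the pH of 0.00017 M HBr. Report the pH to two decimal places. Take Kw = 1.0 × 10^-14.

HBr is a strong acid and dissociates completely, so [H+] = 0.00017 M.
pH = -log(0.00017) = 3.77

pH = 3.77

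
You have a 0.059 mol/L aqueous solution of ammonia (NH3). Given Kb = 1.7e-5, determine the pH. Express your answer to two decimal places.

NH3 + H2O ⇌ NH4+ + OH-
From the ICE table, Kb = [OH-]²/(0.059 − [OH-]) = 1.7 × 10^-5.
Neglecting [OH-] in the denominator: [OH-] = √(1.7 × 10^-5 × 0.059) = 1.00 × 10^-3 M
([OH-]/C₀ = 1.7% < 5%, so the approximation holds.)
pOH = −log(1.00 × 10^-3) = 3.00; pH = 14.00 − 3.00 = 11.00

pH = 11.00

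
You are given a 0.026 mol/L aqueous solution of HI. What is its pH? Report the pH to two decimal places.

HI is a strong acid and dissociates completely, so [H+] = 0.026 M.
pH = -log(0.026) = 1.59

pH = 1.59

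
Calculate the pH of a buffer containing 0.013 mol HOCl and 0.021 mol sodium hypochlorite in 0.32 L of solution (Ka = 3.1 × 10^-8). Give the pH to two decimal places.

pKa = −log(3.1 × 10^-8) = 7.509
pH = pKa + log([A⁻]/[HA]) = 7.509 + log(0.021/0.013)
pH = 7.509 + (+0.208) = 7.72

pH = 7.72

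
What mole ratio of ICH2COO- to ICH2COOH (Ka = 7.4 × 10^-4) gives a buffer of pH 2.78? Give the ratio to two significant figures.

pKa = -log(7.4 × 10^-4) = 3.131
pH = pKa + log(r) ⇒ log(r) = 2.78 − 3.131 = -0.351
r = [ICH2COO-]/[ICH2COOH] = 10^(-0.351) = 0.446

ratio = 0.45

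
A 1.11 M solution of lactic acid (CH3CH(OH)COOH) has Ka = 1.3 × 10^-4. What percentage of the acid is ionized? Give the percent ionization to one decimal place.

1.1%

CH3CH(OH)COOH ⇌ CH3CH(OH)COO- + H+; let x = [H+] at equilibrium.
x ≈ √(Ka·C₀) = √(1.3 × 10^-4 × 1.11) = 1.20 × 10^-2 M
Fraction ionized = 1.20 × 10^-2 / 1.11 = 0.0108 → 1.1%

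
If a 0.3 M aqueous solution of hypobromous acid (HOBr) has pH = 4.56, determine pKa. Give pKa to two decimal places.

[H+] = 10^(-4.56) = 2.75 × 10^-5 M
At equilibrium [HA] = 0.3 − 2.75 × 10^-5 = 3.00 × 10^-1 M
Ka = [H+][A-]/[HA] = (2.75 × 10^-5)² / 3.00 × 10^-1 = 2.52 × 10^-9
pKa = -log(2.52 × 10^-9) = 8.60

pKa = 8.60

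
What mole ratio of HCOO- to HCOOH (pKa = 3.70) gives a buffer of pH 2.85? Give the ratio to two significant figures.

pH = pKa + log(r) ⇒ log(r) = 2.85 − 3.70 = -0.85
r = [HCOO-]/[HCOOH] = 10^(-0.85) = 0.141

ratio = 0.14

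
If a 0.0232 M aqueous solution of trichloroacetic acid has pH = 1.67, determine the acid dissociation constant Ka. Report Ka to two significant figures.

[H+] = 10^(-1.67) = 2.14 × 10^-2 M
At equilibrium [HA] = 0.0232 − 2.14 × 10^-2 = 1.80 × 10^-3 M
Ka = [H+][A-]/[HA] = (2.14 × 10^-2)² / 1.80 × 10^-3 = 2.5 × 10^-1

Ka = 2.5 × 10^-1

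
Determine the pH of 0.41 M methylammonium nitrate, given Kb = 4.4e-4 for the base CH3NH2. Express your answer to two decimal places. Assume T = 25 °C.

CH3NH3+ is the conjugate acid of the weak base CH3NH2.
Ka = Kw/Kb = 1.0×10^-14 / 4.4 × 10^-4 = 2.27 × 10^-11
Ka = [H+]²/(0.41 − [H+]) = 2.27 × 10^-11
Neglecting [H+] in the denominator: [H+] = √(2.27 × 10^-11 × 0.41) = 3.05 × 10^-6 M
([H+]/C₀ = 0.00074% < 5%, so the approximation holds.)
pH = −log[H+] = −log(3.05 × 10^-6) = 5.52

pH = 5.52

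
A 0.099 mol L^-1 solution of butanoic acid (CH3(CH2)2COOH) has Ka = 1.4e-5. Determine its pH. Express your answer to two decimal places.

CH3(CH2)2COOH ⇌ CH3(CH2)2COO- + H+
Let x = [H+] at equilibrium. Ka = x²/(0.099 − x).
Since Ka ≪ C₀, x ≈ √(Ka·C₀) = 1.18 × 10^-3 M.
pH = −log[H+] = −log(1.18 × 10^-3) = 2.93

pH = 2.93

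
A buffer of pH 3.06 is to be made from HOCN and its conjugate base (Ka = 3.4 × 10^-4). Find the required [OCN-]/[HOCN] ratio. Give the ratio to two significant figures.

pKa = -log(3.4 × 10^-4) = 3.469
pH = pKa + log(r) ⇒ log(r) = 3.06 − 3.469 = -0.409
r = [OCN-]/[HOCN] = 10^(-0.409) = 0.39

ratio = 0.39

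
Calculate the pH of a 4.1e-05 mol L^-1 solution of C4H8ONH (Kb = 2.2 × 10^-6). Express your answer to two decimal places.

pH = 8.93

C4H8ONH + H2O ⇌ C4H8ONH2+ + OH-
Kb = [OH-]²/(4.1e-05 − [OH-]) = 2.2 × 10^-6
The 5% rule fails; solving [OH-]² + Kb·[OH-] − Kb·C₀ = 0 exactly:
[OH-] = (−Kb + √(Kb² + 4·Kb·C₀))/2 = 8.46 × 10^-6 M
pOH = −log(8.46 × 10^-6) = 5.07; pH = 14.00 − 5.07 = 8.93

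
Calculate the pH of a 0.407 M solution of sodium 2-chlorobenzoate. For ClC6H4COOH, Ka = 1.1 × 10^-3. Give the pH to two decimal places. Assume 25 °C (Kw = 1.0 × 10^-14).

ClC6H4COO- is the conjugate base of the weak acid ClC6H4COOH.
Kb = Kw/Ka = 1.0×10^-14 / 1.1 × 10^-3 = 9.09 × 10^-12
Kb = x²/(0.407 − x) = 9.09 × 10^-12
Since Kb ≪ C₀, x ≈ √(Kb·C₀) = 1.92 × 10^-6 M.
pOH = 5.72, so pH = 14.00 − pOH = 8.28

pH = 8.28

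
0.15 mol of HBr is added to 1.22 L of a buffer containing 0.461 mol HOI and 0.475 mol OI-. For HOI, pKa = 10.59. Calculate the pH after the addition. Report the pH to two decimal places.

After neutralization: n(HOI) = 0.611 mol, n(OI-) = 0.325 mol.
pH = pKa + log([A⁻]/[HA]) = 10.59 + log(0.325/0.611) = 10.59 -0.274

pH = 10.32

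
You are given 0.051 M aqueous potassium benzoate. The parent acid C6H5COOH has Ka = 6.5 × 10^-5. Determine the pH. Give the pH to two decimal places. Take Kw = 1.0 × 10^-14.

C6H5COO- is the conjugate base of the weak acid C6H5COOH.
Kb = Kw/Ka = 1.0×10^-14 / 6.5 × 10^-5 = 1.54 × 10^-10
Kb = [OH-]²/(0.051 − [OH-]) = 1.54 × 10^-10
Since Kb ≪ C₀, [OH-] ≈ √(Kb·C₀) = 2.80 × 10^-6 M.
Check: 0.0055% ionized — well under 5%, approximation valid.
pOH = −log(2.80 × 10^-6) = 5.55; pH = 14.00 − 5.55 = 8.45

pH = 8.45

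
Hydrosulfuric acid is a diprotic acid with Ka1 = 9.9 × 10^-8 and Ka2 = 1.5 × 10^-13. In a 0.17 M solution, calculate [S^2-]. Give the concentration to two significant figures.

1.5 × 10^-13 M

First ionization gives [H+] ≈ [HS-] = 1.30 × 10^-4 M.
Second step: Ka2 = [H+][S^2-]/[HS-] ≈ [S^2-] (since [H+] ≈ [HS-]).
So [S^2-] ≈ Ka2.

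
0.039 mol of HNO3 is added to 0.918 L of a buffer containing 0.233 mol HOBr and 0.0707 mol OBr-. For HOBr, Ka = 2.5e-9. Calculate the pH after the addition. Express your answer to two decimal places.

pH = 7.67

Added H+ converts OBr- to HOBr: HOBr → 0.272 mol, OBr- → 0.0317 mol.
pKa = −log(2.5 × 10^-9) = 8.602
pH = pKa + log(n_OBr-/n_HOBr) = 8.602 + log(0.0317/0.272) = 8.602 + (-0.934)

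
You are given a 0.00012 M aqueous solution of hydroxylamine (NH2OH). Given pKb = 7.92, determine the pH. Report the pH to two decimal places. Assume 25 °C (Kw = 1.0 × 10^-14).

pH = 8.08

NH2OH + H2O ⇌ NH3OH+ + OH-
Kb = 10^(−7.92) = 1.20 × 10^-8
Kb = x²/(0.00012 − x) = 1.20 × 10^-8
Assume x ≪ 0.00012: x ≈ √(1.20 × 10^-8 × 0.00012) = 1.20 × 10^-6 M
pOH = 5.92, so pH = 14.00 − pOH = 8.08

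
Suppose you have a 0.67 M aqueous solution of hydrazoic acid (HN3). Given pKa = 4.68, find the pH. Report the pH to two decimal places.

pH = 2.43

HN3 ⇌ N3- + H+
Ka = 10^(−4.68) = 2.09 × 10^-5
Let x = [H+] at equilibrium. Ka = x²/(0.67 − x).
Neglecting x in the denominator: x = √(2.09 × 10^-5 × 0.67) = 3.74 × 10^-3 M
pH = −log(3.74 × 10^-3) = 2.43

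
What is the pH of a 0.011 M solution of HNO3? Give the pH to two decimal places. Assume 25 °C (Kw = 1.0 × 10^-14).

pH = 1.96

HNO3 is a strong acid and dissociates completely, so [H+] = 0.011 M.
pH = -log(0.011) = 1.96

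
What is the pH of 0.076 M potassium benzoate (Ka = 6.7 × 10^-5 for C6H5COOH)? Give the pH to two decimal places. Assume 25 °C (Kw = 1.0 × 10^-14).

C6H5COO- is the conjugate base of the weak acid C6H5COOH.
Kb = Kw/Ka = 1.0×10^-14 / 6.7 × 10^-5 = 1.49 × 10^-10
Let x = [OH-] at equilibrium. Kb = x²/(0.076 − x).
Neglecting x in the denominator: x = √(1.49 × 10^-10 × 0.076) = 3.37 × 10^-6 M
pOH = 5.47, so pH = 14.00 − pOH = 8.53

pH = 8.53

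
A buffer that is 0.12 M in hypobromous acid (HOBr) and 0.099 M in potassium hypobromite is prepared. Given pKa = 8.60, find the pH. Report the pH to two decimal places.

Henderson–Hasselbalch: pH = pKa + log([OBr-]/[HOBr]) = 8.60 + log(0.099/0.12)
pH = 8.60 + (-0.084) = 8.52

pH = 8.52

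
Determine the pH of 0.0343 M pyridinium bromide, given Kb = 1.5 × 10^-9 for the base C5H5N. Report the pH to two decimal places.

C5H5NH+ is the conjugate acid of the weak base C5H5N.
Ka = Kw/Kb = 1.0×10^-14 / 1.5 × 10^-9 = 6.67 × 10^-6
Ka = x²/(0.0343 − x) = 6.67 × 10^-6
Neglecting x in the denominator: x = √(6.67 × 10^-6 × 0.0343) = 4.78 × 10^-4 M
pH = −log[H+] = −log(4.78 × 10^-4) = 3.32

pH = 3.32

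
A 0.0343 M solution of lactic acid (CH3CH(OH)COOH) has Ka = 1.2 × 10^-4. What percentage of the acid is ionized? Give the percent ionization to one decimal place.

5.7%

CH3CH(OH)COOH ⇌ CH3CH(OH)COO- + H+; let x = [H+] at equilibrium.
Solve x² + 0.00012x − 4.12e-06 = 0 → x = 1.97 × 10^-3 M
% ionization = x/C₀ × 100% = 1.97 × 10^-3/0.0343 × 100% = 5.7%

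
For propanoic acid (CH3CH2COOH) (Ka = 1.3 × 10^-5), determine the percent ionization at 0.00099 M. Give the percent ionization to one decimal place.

10.8%

CH3CH2COOH ⇌ CH3CH2COO- + H+; let x = [H+] at equilibrium.
Solve x² + 1.3e-05x − 1.29e-08 = 0 → x = 1.07 × 10^-4 M
% ionization = x/C₀ × 100% = 1.07 × 10^-4/0.00099 × 100% = 10.8%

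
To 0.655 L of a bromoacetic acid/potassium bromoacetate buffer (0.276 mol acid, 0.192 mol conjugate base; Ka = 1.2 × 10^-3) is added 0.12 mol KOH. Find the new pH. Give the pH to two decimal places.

OH- converts BrCH2COOH to BrCH2COO-: BrCH2COOH → 0.156 mol, BrCH2COO- → 0.312 mol.
pKa = −log(1.2 × 10^-3) = 2.921
pH = pKa + log(n_BrCH2COO-/n_BrCH2COOH) = 2.921 + log(0.312/0.156) = 2.921 + (+0.301)

pH = 3.22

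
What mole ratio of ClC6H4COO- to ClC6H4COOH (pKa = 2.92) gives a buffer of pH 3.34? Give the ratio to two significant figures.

pH = pKa + log(r) ⇒ log(r) = 3.34 − 2.92 = +0.42
r = [ClC6H4COO-]/[ClC6H4COOH] = 10^(+0.42) = 2.63

ratio = 2.6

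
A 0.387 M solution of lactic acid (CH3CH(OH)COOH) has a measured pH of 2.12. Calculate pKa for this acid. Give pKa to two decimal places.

pKa = 3.82

[H+] = 10^(-2.12) = 7.59 × 10^-3 M
At equilibrium [HA] = 0.387 − 7.59 × 10^-3 = 3.79 × 10^-1 M
Ka = [H+][A-]/[HA] = (7.59 × 10^-3)² / 3.79 × 10^-1 = 1.52 × 10^-4
pKa = -log(1.52 × 10^-4) = 3.82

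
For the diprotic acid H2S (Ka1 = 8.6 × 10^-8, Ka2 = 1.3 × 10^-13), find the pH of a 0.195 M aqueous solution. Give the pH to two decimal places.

Ka1 ≫ Ka2, so treat the first dissociation as the only significant source of H+.
Ka1 = x²/(0.195 − x) = 8.6 × 10^-8
x ≈ √(8.6 × 10^-8 × 0.195) = 1.29 × 10^-4 M
pH = −log(1.29 × 10^-4) = 3.89

pH = 3.89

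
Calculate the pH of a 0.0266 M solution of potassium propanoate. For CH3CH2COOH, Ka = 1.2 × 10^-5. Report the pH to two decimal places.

pH = 8.67

CH3CH2COO- is the conjugate base of the weak acid CH3CH2COOH.
Kb = Kw/Ka = 1.0×10^-14 / 1.2 × 10^-5 = 8.33 × 10^-10
Kb = [OH-]²/(0.0266 − [OH-]) = 8.33 × 10^-10
Assume [OH-] ≪ 0.0266: [OH-] ≈ √(8.33 × 10^-10 × 0.0266) = 4.71 × 10^-6 M
Check: 0.018% ionized — well under 5%, approximation valid.
pOH = 5.33, so pH = 14.00 − pOH = 8.67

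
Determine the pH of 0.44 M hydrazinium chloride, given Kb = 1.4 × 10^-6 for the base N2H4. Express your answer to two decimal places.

N2H5+ is the conjugate acid of the weak base N2H4.
Ka = Kw/Kb = 1.0×10^-14 / 1.4 × 10^-6 = 7.14 × 10^-9
Let x = [H+] at equilibrium. Ka = x²/(0.44 − x).
Neglecting x in the denominator: x = √(7.14 × 10^-9 × 0.44) = 5.60 × 10^-5 M
pH = −log[H+] = −log(5.60 × 10^-5) = 4.25

pH = 4.25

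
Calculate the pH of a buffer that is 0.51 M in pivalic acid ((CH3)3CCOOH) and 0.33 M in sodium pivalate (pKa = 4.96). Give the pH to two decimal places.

Using pH = pKa + log([base]/[acid]) with [base]/[acid] = 0.33/0.51:
pH = 4.96 + (-0.189) = 4.77

pH = 4.77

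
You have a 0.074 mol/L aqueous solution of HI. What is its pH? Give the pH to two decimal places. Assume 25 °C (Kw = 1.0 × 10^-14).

HI is a strong acid and dissociates completely, so [H+] = 0.074 M.
pH = -log(0.074) = 1.13

pH = 1.13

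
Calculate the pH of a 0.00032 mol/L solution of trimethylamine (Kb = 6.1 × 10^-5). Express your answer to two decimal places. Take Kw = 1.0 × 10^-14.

pH = 10.05

(CH3)3N + H2O ⇌ (CH3)3NH+ + OH-
Kb = [OH-]²/(0.00032 − [OH-]) = 6.1 × 10^-5
Here C₀/Kb ≈ 5.25, so the small-[OH-] approximation fails. Use the quadratic:
[OH-] = [−6.1e-05 + √(6.1e-05² + 7.81e-08)]/2 = 1.13 × 10^-4 M
pOH = −log(1.13 × 10^-4) = 3.95; pH = 14.00 − 3.95 = 10.05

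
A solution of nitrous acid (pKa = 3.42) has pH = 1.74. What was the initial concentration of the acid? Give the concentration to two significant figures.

C₀ = 8.9 × 10^-1 M

[H+] = 10^(-1.74) = 1.82 × 10^-2 M = x
Ka = 10^(−3.42) = 3.80 × 10^-4
Ka = x²/(C₀ − x) ⇒ C₀ = x + x²/Ka
C₀ = 1.82 × 10^-2 + (1.82 × 10^-2)²/(3.80 × 10^-4) = 8.90 × 10^-1 M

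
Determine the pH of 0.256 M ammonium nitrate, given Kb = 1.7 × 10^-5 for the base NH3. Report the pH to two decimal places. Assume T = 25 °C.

pH = 4.91

NH4+ is the conjugate acid of the weak base NH3.
Ka = Kw/Kb = 1.0×10^-14 / 1.7 × 10^-5 = 5.88 × 10^-10
Ka = [H+]²/(0.256 − [H+]) = 5.88 × 10^-10
Since Ka ≪ C₀, [H+] ≈ √(Ka·C₀) = 1.23 × 10^-5 M.
pH = −log(1.23 × 10^-5) = 4.91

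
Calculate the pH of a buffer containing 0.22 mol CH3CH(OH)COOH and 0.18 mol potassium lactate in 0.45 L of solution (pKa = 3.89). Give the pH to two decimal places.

Henderson–Hasselbalch: pH = pKa + log([CH3CH(OH)COO-]/[CH3CH(OH)COOH]) = 3.89 + log(0.18/0.22)
pH = 3.89 + (-0.087) = 3.80

pH = 3.80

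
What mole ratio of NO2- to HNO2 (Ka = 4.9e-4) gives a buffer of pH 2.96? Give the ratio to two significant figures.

pKa = -log(4.9 × 10^-4) = 3.310
pH = pKa + log(r) ⇒ log(r) = 2.96 − 3.310 = -0.350
r = [NO2-]/[HNO2] = 10^(-0.350) = 0.447

ratio = 0.45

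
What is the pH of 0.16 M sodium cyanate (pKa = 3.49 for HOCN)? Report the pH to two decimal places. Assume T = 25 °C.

pH = 8.35

OCN- is the conjugate base of the weak acid HOCN.
Ka = 10^(−3.49) = 3.24 × 10^-4
Kb = Kw/Ka = 1.0×10^-14 / 3.24 × 10^-4 = 3.09 × 10^-11
Kb = [OH-]²/(0.16 − [OH-]) = 3.09 × 10^-11
Since Kb ≪ C₀, [OH-] ≈ √(Kb·C₀) = 2.22 × 10^-6 M.
([OH-]/C₀ = 0.0014% < 5%, so the approximation holds.)
pOH = 5.65, so pH = 14.00 − pOH = 8.35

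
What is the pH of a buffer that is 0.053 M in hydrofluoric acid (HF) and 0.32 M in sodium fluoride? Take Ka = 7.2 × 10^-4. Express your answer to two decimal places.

pH = 3.92

pKa = −log(7.2 × 10^-4) = 3.143
Using pH = pKa + log([base]/[acid]) with [base]/[acid] = 0.32/0.053:
pH = 3.143 + (+0.781) = 3.92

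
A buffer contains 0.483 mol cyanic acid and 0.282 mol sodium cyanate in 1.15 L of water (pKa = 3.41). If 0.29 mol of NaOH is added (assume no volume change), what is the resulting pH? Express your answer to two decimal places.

OH- converts HOCN to OCN-: HOCN → 0.193 mol, OCN- → 0.572 mol.
pH = pKa + log(n_OCN-/n_HOCN) = 3.41 + log(0.572/0.193) = 3.41 + (+0.472)

pH = 3.88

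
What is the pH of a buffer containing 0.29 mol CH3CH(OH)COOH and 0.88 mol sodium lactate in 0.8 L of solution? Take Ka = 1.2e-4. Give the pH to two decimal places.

pKa = −log(1.2 × 10^-4) = 3.921
Using pH = pKa + log([base]/[acid]) with [base]/[acid] = 0.88/0.29:
pH = 3.921 + (+0.482) = 4.40

pH = 4.40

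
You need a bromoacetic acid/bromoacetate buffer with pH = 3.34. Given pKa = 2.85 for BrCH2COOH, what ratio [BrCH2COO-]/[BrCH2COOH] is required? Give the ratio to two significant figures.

pH = pKa + log(r) ⇒ log(r) = 3.34 − 2.85 = +0.49
r = [BrCH2COO-]/[BrCH2COOH] = 10^(+0.49) = 3.09

ratio = 3.1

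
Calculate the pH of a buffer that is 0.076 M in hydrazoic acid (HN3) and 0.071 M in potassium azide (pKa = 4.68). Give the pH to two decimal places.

pH = pKa + log([A⁻]/[HA]) = 4.68 + log(0.071/0.076)
pH = 4.68 + (-0.030) = 4.65

pH = 4.65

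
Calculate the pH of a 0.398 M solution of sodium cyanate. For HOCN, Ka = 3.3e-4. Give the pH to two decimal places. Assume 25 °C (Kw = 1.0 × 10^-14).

pH = 8.54

OCN- is the conjugate base of the weak acid HOCN.
Kb = Kw/Ka = 1.0×10^-14 / 3.3 × 10^-4 = 3.03 × 10^-11
From the ICE table, Kb = [OH-]²/(0.398 − [OH-]) = 3.03 × 10^-11.
Assume [OH-] ≪ 0.398: [OH-] ≈ √(3.03 × 10^-11 × 0.398) = 3.47 × 10^-6 M
Check: 0.00087% ionized — well under 5%, approximation valid.
pOH = −log(3.47 × 10^-6) = 5.46; pH = 14.00 − 5.46 = 8.54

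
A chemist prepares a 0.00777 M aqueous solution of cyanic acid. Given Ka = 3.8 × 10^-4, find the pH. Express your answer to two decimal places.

pH = 2.81

HOCN ⇌ OCN- + H+
Ka = [H+]²/(0.00777 − [H+]) = 3.8 × 10^-4
The 5% rule fails; solving [H+]² + Ka·[H+] − Ka·C₀ = 0 exactly:
[H+] = [−0.00038 + √(0.00038² + 1.18e-05)]/2 = 1.54 × 10^-3 M
pH = −log[H+] = −log(1.54 × 10^-3) = 2.81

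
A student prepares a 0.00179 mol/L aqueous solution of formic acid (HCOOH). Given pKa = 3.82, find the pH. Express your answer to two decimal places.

HCOOH ⇌ HCOO- + H+
Ka = 10^(−3.82) = 1.51 × 10^-4
From the ICE table, Ka = [H+]²/(0.00179 − [H+]) = 1.51 × 10^-4.
The 5% rule fails; solving [H+]² + Ka·[H+] − Ka·C₀ = 0 exactly:
[H+] = (−Ka + √(Ka² + 4·Ka·C₀))/2 = 4.50 × 10^-4 M
pH = −log[H+] = −log(4.50 × 10^-4) = 3.35

pH = 3.35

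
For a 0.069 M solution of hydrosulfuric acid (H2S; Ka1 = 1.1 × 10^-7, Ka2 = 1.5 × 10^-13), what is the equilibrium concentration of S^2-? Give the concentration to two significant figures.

First ionization gives [H+] ≈ [HS-] = 8.71 × 10^-5 M.
Second step: Ka2 = [H+][S^2-]/[HS-] ≈ [S^2-] (since [H+] ≈ [HS-]).
So [S^2-] ≈ Ka2.

1.5 × 10^-13 M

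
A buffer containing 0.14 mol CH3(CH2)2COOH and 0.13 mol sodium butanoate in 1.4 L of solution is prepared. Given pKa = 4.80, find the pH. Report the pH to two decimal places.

pH = pKa + log([A⁻]/[HA]) = 4.80 + log(0.13/0.14)
pH = 4.80 + (-0.032) = 4.77

pH = 4.77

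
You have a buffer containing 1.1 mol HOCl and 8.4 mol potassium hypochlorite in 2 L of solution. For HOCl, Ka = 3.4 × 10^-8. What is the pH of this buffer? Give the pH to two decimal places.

pKa = −log(3.4 × 10^-8) = 7.469
pH = pKa + log([A⁻]/[HA]) = 7.469 + log(8.4/1.1)
pH = 7.469 + (+0.883) = 8.35

pH = 8.35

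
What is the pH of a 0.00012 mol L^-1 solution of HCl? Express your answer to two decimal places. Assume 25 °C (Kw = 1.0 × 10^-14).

pH = 3.92

HCl is a strong acid and dissociates completely, so [H+] = 0.00012 M.
pH = -log(0.00012) = 3.92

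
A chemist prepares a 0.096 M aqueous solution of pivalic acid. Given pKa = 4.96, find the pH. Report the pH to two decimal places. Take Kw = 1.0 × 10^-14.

pH = 2.99

(CH3)3CCOOH ⇌ (CH3)3CCOO- + H+
Ka = 10^(−4.96) = 1.10 × 10^-5
From the ICE table, Ka = x²/(0.096 − x) = 1.10 × 10^-5.
Since Ka ≪ C₀, x ≈ √(Ka·C₀) = 1.03 × 10^-3 M.
Check: 1.1% ionized — well under 5%, approximation valid.
pH = −log(1.03 × 10^-3) = 2.99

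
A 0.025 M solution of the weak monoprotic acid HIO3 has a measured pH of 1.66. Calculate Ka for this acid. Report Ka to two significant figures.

[H+] = 10^(-1.66) = 2.19 × 10^-2 M
At equilibrium [HA] = 0.025 − 2.19 × 10^-2 = 3.10 × 10^-3 M
Ka = [H+][A-]/[HA] = (2.19 × 10^-2)² / 3.10 × 10^-3 = 1.5 × 10^-1

Ka = 1.5 × 10^-1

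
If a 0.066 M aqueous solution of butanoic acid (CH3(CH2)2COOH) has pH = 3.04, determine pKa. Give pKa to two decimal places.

[H+] = 10^(-3.04) = 9.12 × 10^-4 M
At equilibrium [HA] = 0.066 − 9.12 × 10^-4 = 6.51 × 10^-2 M
Ka = [H+][A-]/[HA] = (9.12 × 10^-4)² / 6.51 × 10^-2 = 1.28 × 10^-5
pKa = -log(1.28 × 10^-5) = 4.89

pKa = 4.89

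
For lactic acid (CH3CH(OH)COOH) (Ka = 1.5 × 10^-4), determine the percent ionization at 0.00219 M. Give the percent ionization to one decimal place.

23.0%

CH3CH(OH)COOH ⇌ CH3CH(OH)COO- + H+; let x = [H+] at equilibrium.
Solve x² + 0.00015x − 3.29e-07 = 0 → x = 5.03 × 10^-4 M
Fraction ionized = 5.03 × 10^-4 / 0.00219 = 0.2297 → 23.0%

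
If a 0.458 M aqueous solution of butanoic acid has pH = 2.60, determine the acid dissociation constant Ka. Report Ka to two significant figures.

Ka = 1.4 × 10^-5

[H+] = 10^(-2.60) = 2.51 × 10^-3 M
At equilibrium [HA] = 0.458 − 2.51 × 10^-3 = 4.55 × 10^-1 M
Ka = [H+][A-]/[HA] = (2.51 × 10^-3)² / 4.55 × 10^-1 = 1.4 × 10^-5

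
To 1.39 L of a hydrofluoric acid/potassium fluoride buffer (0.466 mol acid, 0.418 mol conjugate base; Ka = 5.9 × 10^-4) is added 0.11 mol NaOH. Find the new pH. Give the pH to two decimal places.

OH- converts HF to F-: HF → 0.356 mol, F- → 0.528 mol.
pKa = −log(5.9 × 10^-4) = 3.229
pH = pKa + log([A⁻]/[HA]) = 3.229 + log(0.528/0.356) = 3.229 +0.171

pH = 3.40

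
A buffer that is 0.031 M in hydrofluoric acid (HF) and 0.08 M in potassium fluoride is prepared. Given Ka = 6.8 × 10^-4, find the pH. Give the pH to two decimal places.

pKa = −log(6.8 × 10^-4) = 3.167
pH = pKa + log([A⁻]/[HA]) = 3.167 + log(0.08/0.031)
pH = 3.167 + (+0.412) = 3.58

pH = 3.58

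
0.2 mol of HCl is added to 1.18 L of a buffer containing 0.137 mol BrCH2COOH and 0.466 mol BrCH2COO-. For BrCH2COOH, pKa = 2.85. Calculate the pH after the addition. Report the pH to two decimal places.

pH = 2.75

Added H+ converts BrCH2COO- to BrCH2COOH: BrCH2COOH → 0.337 mol, BrCH2COO- → 0.266 mol.
Henderson–Hasselbalch with mole ratio 0.266/0.337: pH = 2.85 + (-0.103)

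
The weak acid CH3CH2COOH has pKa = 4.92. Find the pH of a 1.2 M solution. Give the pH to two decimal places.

CH3CH2COOH ⇌ CH3CH2COO- + H+
Ka = 10^(−4.92) = 1.20 × 10^-5
From the ICE table, Ka = [H+]²/(1.2 − [H+]) = 1.20 × 10^-5.
Neglecting [H+] in the denominator: [H+] = √(1.20 × 10^-5 × 1.2) = 3.79 × 10^-3 M
pH = −log[H+] = −log(3.79 × 10^-3) = 2.42

pH = 2.42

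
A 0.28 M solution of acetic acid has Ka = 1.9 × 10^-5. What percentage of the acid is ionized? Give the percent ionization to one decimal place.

0.8%

CH3COOH ⇌ CH3COO- + H+; let x = [H+] at equilibrium.
x ≈ √(Ka·C₀) = √(1.9 × 10^-5 × 0.28) = 2.31 × 10^-3 M
Fraction ionized = 2.31 × 10^-3 / 0.28 = 0.0083 → 0.8%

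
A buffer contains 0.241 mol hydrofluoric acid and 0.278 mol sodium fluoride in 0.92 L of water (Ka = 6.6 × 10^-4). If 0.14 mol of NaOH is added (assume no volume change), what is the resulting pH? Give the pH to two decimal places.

pH = 3.80

OH- converts HF to F-: HF → 0.101 mol, F- → 0.418 mol.
pKa = −log(6.6 × 10^-4) = 3.180
pH = pKa + log([A⁻]/[HA]) = 3.180 + log(0.418/0.101) = 3.180 +0.617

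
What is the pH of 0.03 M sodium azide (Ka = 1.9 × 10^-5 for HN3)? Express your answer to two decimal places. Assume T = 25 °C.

pH = 8.60

N3- is the conjugate base of the weak acid HN3.
Kb = Kw/Ka = 1.0×10^-14 / 1.9 × 10^-5 = 5.26 × 10^-10
From the ICE table, Kb = x²/(0.03 − x) = 5.26 × 10^-10.
Assume x ≪ 0.03: x ≈ √(5.26 × 10^-10 × 0.03) = 3.97 × 10^-6 M
pOH = −log(3.97 × 10^-6) = 5.40; pH = 14.00 − 5.40 = 8.60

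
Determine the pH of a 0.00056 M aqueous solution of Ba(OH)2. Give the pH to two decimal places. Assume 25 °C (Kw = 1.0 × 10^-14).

pH = 11.05

Ba(OH)2 is a strong base (each formula unit releases 2 OH-); [OH-] = 0.00112 M.
pOH = -log(0.00112) = 2.95
pH = 14.00 - 2.95 = 11.05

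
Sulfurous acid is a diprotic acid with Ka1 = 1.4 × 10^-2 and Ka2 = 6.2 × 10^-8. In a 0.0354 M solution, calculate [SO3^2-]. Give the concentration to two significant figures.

First ionization gives [H+] ≈ [HSO3-] = 1.63 × 10^-2 M.
Second step: Ka2 = [H+][SO3^2-]/[HSO3-] ≈ [SO3^2-] (since [H+] ≈ [HSO3-]).
So [SO3^2-] ≈ Ka2.

6.2 × 10^-8 M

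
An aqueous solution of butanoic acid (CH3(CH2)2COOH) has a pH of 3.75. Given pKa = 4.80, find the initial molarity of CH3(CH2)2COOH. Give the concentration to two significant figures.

C₀ = 2.2 × 10^-3 M

[H+] = 10^(-3.75) = 1.78 × 10^-4 M = x
Ka = 10^(−4.80) = 1.58 × 10^-5
Ka = x²/(C₀ − x) ⇒ C₀ = x + x²/Ka
C₀ = 1.78 × 10^-4 + (1.78 × 10^-4)²/(1.58 × 10^-5) = 2.18 × 10^-3 M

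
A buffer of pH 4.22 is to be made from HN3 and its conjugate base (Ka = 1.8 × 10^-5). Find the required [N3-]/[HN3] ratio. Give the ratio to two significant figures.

ratio = 0.30

pKa = -log(1.8 × 10^-5) = 4.745
pH = pKa + log(r) ⇒ log(r) = 4.22 − 4.745 = -0.525
r = [N3-]/[HN3] = 10^(-0.525) = 0.299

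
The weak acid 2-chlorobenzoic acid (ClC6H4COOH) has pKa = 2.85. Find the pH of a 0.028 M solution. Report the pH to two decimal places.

ClC6H4COOH ⇌ ClC6H4COO- + H+
Ka = 10^(−2.85) = 1.41 × 10^-3
Ka = [H+]²/(0.028 − [H+]) = 1.41 × 10^-3
The 5% rule fails; solving [H+]² + Ka·[H+] − Ka·C₀ = 0 exactly:
[H+] = [−0.00141 + √(0.00141² + 0.000158)]/2 = 5.62 × 10^-3 M
pH = −log[H+] = −log(5.62 × 10^-3) = 2.25

pH = 2.25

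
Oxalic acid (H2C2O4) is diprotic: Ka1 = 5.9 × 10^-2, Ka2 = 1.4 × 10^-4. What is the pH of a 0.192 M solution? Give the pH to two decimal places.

pH = 1.09

Ka1 ≫ Ka2, so treat the first dissociation as the only significant source of H+.
Ka1 = x²/(0.192 − x) = 5.9 × 10^-2
Solving the quadratic: x = (−Ka1 + √(Ka1² + 4·Ka1·C₀))/2 = 8.09 × 10^-2 M
pH = −log(8.09 × 10^-2) = 1.09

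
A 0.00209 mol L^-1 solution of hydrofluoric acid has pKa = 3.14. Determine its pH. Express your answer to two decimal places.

pH = 3.04

HF ⇌ F- + H+
Ka = 10^(−3.14) = 7.24 × 10^-4
Ka = x²/(0.00209 − x) = 7.24 × 10^-4
x is not negligible relative to C₀; solve x² + 0.000724·x − 1.51e-06 = 0.
x = [−0.000724 + √(0.000724² + 6.05e-06)]/2 = 9.20 × 10^-4 M
pH = −log[H+] = −log(9.20 × 10^-4) = 3.04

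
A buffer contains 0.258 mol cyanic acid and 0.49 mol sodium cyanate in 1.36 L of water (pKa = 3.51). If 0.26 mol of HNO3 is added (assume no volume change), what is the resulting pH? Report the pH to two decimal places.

After neutralization: n(HOCN) = 0.518 mol, n(OCN-) = 0.23 mol.
Henderson–Hasselbalch with mole ratio 0.23/0.518: pH = 3.51 + (-0.353)

pH = 3.16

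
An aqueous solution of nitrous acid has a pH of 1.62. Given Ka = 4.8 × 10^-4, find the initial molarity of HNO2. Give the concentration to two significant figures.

C₀ = 1.2 M

[H+] = 10^(-1.62) = 2.40 × 10^-2 M = x
Ka = x²/(C₀ − x) ⇒ C₀ = x + x²/Ka
C₀ = 2.40 × 10^-2 + (2.40 × 10^-2)²/(4.8 × 10^-4) = 1.22 M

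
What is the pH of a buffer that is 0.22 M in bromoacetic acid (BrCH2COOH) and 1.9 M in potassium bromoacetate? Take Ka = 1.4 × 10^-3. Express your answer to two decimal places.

pH = 3.79

pKa = −log(1.4 × 10^-3) = 2.854
pH = pKa + log([A⁻]/[HA]) = 2.854 + log(1.9/0.22)
pH = 2.854 + (+0.936) = 3.79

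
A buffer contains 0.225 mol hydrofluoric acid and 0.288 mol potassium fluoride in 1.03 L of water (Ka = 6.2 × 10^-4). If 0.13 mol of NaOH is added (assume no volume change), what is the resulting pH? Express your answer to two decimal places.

OH- converts HF to F-: HF → 0.095 mol, F- → 0.418 mol.
pKa = −log(6.2 × 10^-4) = 3.208
Henderson–Hasselbalch with mole ratio 0.418/0.095: pH = 3.208 + (+0.643)

pH = 3.85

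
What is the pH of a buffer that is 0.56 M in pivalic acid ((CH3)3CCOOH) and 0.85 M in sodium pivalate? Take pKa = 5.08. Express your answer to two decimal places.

pH = 5.26

Using pH = pKa + log([base]/[acid]) with [base]/[acid] = 0.85/0.56:
pH = 5.08 + (+0.181) = 5.26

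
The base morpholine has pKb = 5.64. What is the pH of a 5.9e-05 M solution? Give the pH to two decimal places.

C4H8ONH + H2O ⇌ C4H8ONH2+ + OH-
Kb = 10^(−5.64) = 2.29 × 10^-6
Kb = [OH-]²/(5.9e-05 − [OH-]) = 2.29 × 10^-6
[OH-] is not negligible relative to C₀; solve [OH-]² + 2.29e-06·[OH-] − 1.35e-10 = 0.
[OH-] = [−2.29e-06 + √(2.29e-06² + 5.4e-10)]/2 = 1.05 × 10^-5 M
pOH = 4.98, so pH = 14.00 − pOH = 9.02

pH = 9.02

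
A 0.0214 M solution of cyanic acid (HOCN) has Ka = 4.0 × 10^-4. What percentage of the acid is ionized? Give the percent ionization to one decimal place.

HOCN ⇌ OCN- + H+; let x = [H+] at equilibrium.
Ka = x²/(C₀ − x); solving the quadratic gives x = 2.73 × 10^-3 M.
% ionization = x/C₀ × 100% = 2.73 × 10^-3/0.0214 × 100% = 12.8%

12.8%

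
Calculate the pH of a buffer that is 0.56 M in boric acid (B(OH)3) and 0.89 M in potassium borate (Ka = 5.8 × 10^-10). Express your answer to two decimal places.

pH = 9.44

pKa = −log(5.8 × 10^-10) = 9.237
Henderson–Hasselbalch: pH = pKa + log([B(OH)4-]/[B(OH)3]) = 9.237 + log(0.89/0.56)
pH = 9.237 + (+0.201) = 9.44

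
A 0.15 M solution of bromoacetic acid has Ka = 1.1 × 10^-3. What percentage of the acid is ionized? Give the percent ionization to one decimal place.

8.2%

BrCH2COOH ⇌ BrCH2COO- + H+; let x = [H+] at equilibrium.
Solve x² + 0.0011x − 0.000165 = 0 → x = 1.23 × 10^-2 M
Fraction ionized = 1.23 × 10^-2 / 0.15 = 0.0820 → 8.2%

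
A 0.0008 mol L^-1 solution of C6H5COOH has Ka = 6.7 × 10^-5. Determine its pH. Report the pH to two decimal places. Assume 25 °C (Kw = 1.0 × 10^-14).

pH = 3.70

C6H5COOH ⇌ C6H5COO- + H+
From the ICE table, Ka = [H+]²/(0.0008 − [H+]) = 6.7 × 10^-5.
The 5% rule fails; solving [H+]² + Ka·[H+] − Ka·C₀ = 0 exactly:
[H+] = [−6.7e-05 + √(6.7e-05² + 2.14e-07)]/2 = 2.00 × 10^-4 M
pH = −log[H+] = −log(2.00 × 10^-4) = 3.70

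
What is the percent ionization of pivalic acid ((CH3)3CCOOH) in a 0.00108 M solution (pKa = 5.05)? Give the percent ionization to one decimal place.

8.7%

(CH3)3CCOOH ⇌ (CH3)3CCOO- + H+; let x = [H+] at equilibrium.
Ka = 10^(−5.05) = 8.91 × 10^-6
Solve x² + 8.91e-06x − 9.62e-09 = 0 → x = 9.37 × 10^-5 M
Fraction ionized = 9.37 × 10^-5 / 0.00108 = 0.0868 → 8.7%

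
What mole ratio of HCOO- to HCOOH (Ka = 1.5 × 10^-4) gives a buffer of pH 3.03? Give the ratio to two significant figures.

ratio = 0.16

pKa = -log(1.5 × 10^-4) = 3.824
pH = pKa + log(r) ⇒ log(r) = 3.03 − 3.824 = -0.794
r = [HCOO-]/[HCOOH] = 10^(-0.794) = 0.161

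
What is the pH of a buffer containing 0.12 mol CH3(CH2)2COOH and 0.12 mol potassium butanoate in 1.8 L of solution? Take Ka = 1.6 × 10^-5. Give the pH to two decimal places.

pH = 4.80

pKa = −log(1.6 × 10^-5) = 4.796
Henderson–Hasselbalch: pH = pKa + log([CH3(CH2)2COO-]/[CH3(CH2)2COOH]) = 4.796 + log(0.12/0.12)
pH = 4.796 + (+0.000) = 4.80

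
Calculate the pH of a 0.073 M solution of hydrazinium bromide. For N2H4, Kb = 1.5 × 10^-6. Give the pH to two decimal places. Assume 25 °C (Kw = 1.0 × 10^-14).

N2H5+ is the conjugate acid of the weak base N2H4.
Ka = Kw/Kb = 1.0×10^-14 / 1.5 × 10^-6 = 6.67 × 10^-9
From the ICE table, Ka = [H+]²/(0.073 − [H+]) = 6.67 × 10^-9.
Assume [H+] ≪ 0.073: [H+] ≈ √(6.67 × 10^-9 × 0.073) = 2.21 × 10^-5 M
([H+]/C₀ = 0.03% < 5%, so the approximation holds.)
pH = −log(2.21 × 10^-5) = 4.66

pH = 4.66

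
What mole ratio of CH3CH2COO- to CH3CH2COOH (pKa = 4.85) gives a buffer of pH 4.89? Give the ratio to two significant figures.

ratio = 1.1

pH = pKa + log(r) ⇒ log(r) = 4.89 − 4.85 = +0.04
r = [CH3CH2COO-]/[CH3CH2COOH] = 10^(+0.04) = 1.1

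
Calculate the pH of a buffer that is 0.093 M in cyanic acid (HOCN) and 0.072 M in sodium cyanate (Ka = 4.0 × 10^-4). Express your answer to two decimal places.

pKa = −log(4.0 × 10^-4) = 3.398
Henderson–Hasselbalch: pH = pKa + log([OCN-]/[HOCN]) = 3.398 + log(0.072/0.093)
pH = 3.398 + (-0.111) = 3.29

pH = 3.29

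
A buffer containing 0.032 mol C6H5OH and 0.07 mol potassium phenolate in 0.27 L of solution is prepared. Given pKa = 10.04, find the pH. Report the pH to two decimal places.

pH = 10.38

pH = pKa + log([A⁻]/[HA]) = 10.04 + log(0.07/0.032)
pH = 10.04 + (+0.340) = 10.38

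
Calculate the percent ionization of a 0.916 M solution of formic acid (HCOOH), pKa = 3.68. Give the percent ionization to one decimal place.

HCOOH ⇌ HCOO- + H+; let x = [H+] at equilibrium.
Ka = 10^(−3.68) = 2.09 × 10^-4
x ≈ √(Ka·C₀) = √(2.09 × 10^-4 × 0.916) = 1.38 × 10^-2 M
% ionization = x/C₀ × 100% = 1.38 × 10^-2/0.916 × 100% = 1.5%

1.5%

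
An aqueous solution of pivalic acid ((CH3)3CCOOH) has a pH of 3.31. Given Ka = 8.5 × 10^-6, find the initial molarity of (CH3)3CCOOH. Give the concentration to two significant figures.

[H+] = 10^(-3.31) = 4.90 × 10^-4 M = x
Ka = x²/(C₀ − x) ⇒ C₀ = x + x²/Ka
C₀ = 4.90 × 10^-4 + (4.90 × 10^-4)²/(8.5 × 10^-6) = 2.87 × 10^-2 M

C₀ = 2.9 × 10^-2 M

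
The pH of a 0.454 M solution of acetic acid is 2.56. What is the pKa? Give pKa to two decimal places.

[H+] = 10^(-2.56) = 2.75 × 10^-3 M
At equilibrium [HA] = 0.454 − 2.75 × 10^-3 = 4.51 × 10^-1 M
Ka = [H+][A-]/[HA] = (2.75 × 10^-3)² / 4.51 × 10^-1 = 1.68 × 10^-5
pKa = -log(1.68 × 10^-5) = 4.77

pKa = 4.77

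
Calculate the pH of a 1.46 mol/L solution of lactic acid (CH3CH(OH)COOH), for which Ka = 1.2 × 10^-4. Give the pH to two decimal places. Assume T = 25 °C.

pH = 1.88

CH3CH(OH)COOH ⇌ CH3CH(OH)COO- + H+
From the ICE table, Ka = [H+]²/(1.46 − [H+]) = 1.2 × 10^-4.
Assume [H+] ≪ 1.46: [H+] ≈ √(1.2 × 10^-4 × 1.46) = 1.32 × 10^-2 M
Check: 0.91% ionized — well under 5%, approximation valid.
pH = −log[H+] = −log(1.32 × 10^-2) = 1.88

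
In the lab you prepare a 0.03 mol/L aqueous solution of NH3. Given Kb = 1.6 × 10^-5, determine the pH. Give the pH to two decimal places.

NH3 + H2O ⇌ NH4+ + OH-
Kb = [OH-]²/(0.03 − [OH-]) = 1.6 × 10^-5
Neglecting [OH-] in the denominator: [OH-] = √(1.6 × 10^-5 × 0.03) = 6.93 × 10^-4 M
([OH-]/C₀ = 2.3% < 5%, so the approximation holds.)
pOH = −log(6.93 × 10^-4) = 3.16; pH = 14.00 − 3.16 = 10.84

pH = 10.84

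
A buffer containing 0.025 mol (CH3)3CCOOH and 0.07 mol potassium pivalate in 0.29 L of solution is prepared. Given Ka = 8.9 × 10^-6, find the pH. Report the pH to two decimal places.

pKa = −log(8.9 × 10^-6) = 5.051
Henderson–Hasselbalch: pH = pKa + log([(CH3)3CCOO-]/[(CH3)3CCOOH]) = 5.051 + log(0.07/0.025)
pH = 5.051 + (+0.447) = 5.50

pH = 5.50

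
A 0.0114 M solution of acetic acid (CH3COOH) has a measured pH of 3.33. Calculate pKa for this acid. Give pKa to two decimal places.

pKa = 4.70

[H+] = 10^(-3.33) = 4.68 × 10^-4 M
At equilibrium [HA] = 0.0114 − 4.68 × 10^-4 = 1.09 × 10^-2 M
Ka = [H+][A-]/[HA] = (4.68 × 10^-4)² / 1.09 × 10^-2 = 2.01 × 10^-5
pKa = -log(2.01 × 10^-5) = 4.70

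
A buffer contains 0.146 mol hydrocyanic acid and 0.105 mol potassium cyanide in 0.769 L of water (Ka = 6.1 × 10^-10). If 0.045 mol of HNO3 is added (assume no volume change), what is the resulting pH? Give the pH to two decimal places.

After neutralization: n(HCN) = 0.191 mol, n(CN-) = 0.06 mol.
pKa = −log(6.1 × 10^-10) = 9.215
pH = pKa + log(n_CN-/n_HCN) = 9.215 + log(0.06/0.191) = 9.215 + (-0.503)

pH = 8.71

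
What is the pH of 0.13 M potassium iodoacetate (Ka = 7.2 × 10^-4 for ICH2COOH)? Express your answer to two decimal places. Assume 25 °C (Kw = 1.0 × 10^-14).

pH = 8.13

ICH2COO- is the conjugate base of the weak acid ICH2COOH.
Kb = Kw/Ka = 1.0×10^-14 / 7.2 × 10^-4 = 1.39 × 10^-11
From the ICE table, Kb = [OH-]²/(0.13 − [OH-]) = 1.39 × 10^-11.
Assume [OH-] ≪ 0.13: [OH-] ≈ √(1.39 × 10^-11 × 0.13) = 1.34 × 10^-6 M
pOH = −log(1.34 × 10^-6) = 5.87; pH = 14.00 − 5.87 = 8.13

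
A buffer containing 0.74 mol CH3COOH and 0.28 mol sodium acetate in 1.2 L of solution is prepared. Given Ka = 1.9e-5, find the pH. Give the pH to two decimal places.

pH = 4.30

pKa = −log(1.9 × 10^-5) = 4.721
Using pH = pKa + log([base]/[acid]) with [base]/[acid] = 0.28/0.74:
pH = 4.721 + (-0.422) = 4.30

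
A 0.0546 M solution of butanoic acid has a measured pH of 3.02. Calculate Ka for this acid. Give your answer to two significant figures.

[H+] = 10^(-3.02) = 9.55 × 10^-4 M
At equilibrium [HA] = 0.0546 − 9.55 × 10^-4 = 5.36 × 10^-2 M
Ka = [H+][A-]/[HA] = (9.55 × 10^-4)² / 5.36 × 10^-2 = 1.7 × 10^-5

Ka = 1.7 × 10^-5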